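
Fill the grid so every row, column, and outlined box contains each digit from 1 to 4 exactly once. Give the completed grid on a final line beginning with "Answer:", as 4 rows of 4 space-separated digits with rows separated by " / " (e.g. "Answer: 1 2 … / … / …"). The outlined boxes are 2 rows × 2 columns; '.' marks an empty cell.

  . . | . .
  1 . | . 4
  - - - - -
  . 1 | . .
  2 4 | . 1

Step 1. [r4c3∈{3}] nothing but 3 survives at r4c3 ⇒ r4c3=3.
Step 2. [r2c3∈{2}] r2c3's peers cover all but 2, so r2c3=2.
Step 3. [r1c4∈{3}] r1c4 is down to just 3. So r1c4=3.
Step 4. [r1c1∈{4}] nothing but 4 survives at r1c1, so r1c1=4.
Step 5. [r1c3∈{1}] r1c3 has the single candidate 1, so r1c3=1.
Step 6. [r3c4∈{2}] r3c4's peers cover all but 2 ⇒ r3c4=2.
Step 7. [r2c2∈{3}] only 3 remains possible at r2c2. So r2c2=3.
Step 8. [r3c3∈{4}] r3c3 is down to just 4. So r3c3=4.
Step 9. [r1c2∈{2}] r1c2 has the single candidate 2 ⇒ r1c2=2.
Step 10. [r3c1∈{3}] r3c1 is down to just 3. So r3c1=3.

Answer: 4 2 1 3 / 1 3 2 4 / 3 1 4 2 / 2 4 3 1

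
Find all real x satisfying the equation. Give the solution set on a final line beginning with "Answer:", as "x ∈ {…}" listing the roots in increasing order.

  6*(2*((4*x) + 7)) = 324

Step 1. [6*(2*((4*x) + 7)) = 324] divide by the outer 6. So div: 2*((4*x) + 7) = 54.
Step 2. [2*((4*x) + 7) = 54] leading coefficient 2: divide by 2. So div: (4*x) + 7 = 27.
Step 3. [(4*x) + 7 = 27] +7 is outermost — subtract 7 both sides, so sub: 4*x = 20.
Step 4. [4*x = 20] 4 out front; divide by 4, so div: x = 5.

Answer: x ∈ {5}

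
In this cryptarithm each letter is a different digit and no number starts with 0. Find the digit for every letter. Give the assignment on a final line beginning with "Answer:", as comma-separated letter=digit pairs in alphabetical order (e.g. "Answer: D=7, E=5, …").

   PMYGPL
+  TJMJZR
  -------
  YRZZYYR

Step 1. [Y] Y is the leading digit of a 7-digit sum of two 6-digit numbers; the final carry is exactly 1, so Y=1.
Step 2. [col 1: L + R ≡ R (mod 10)] from column 1 (nothing yet, carry-in 0, digits 1 already taken and all letters distinct): L must equal 0, so L=0.
Step 3. [col 1: L + R ≡ R (mod 10)] column 1 (L + R ≡ R (mod 10), carry-in 0) doesn't pin R yet; pick R=3 and continue. So R=3.
Step 4. [col 2: P + Z ≡ Y (mod 10)] no forcing yet in column 2 (carry-in 0); Z=7 is free and consistent — try it ⇒ Z=7.
Step 5. [col 2: P + Z ≡ Y (mod 10)] from column 2 (Z=7, Y=1, carry-in 0, digits 0,1,3,7 already taken and all letters distinct): P must equal 4. So P=4.
Step 6. [col 3: G + J ≡ Y (mod 10)] column 3 (G + J ≡ Y (mod 10), carry-in 1) doesn't pin G yet; pick G=8 and continue ⇒ G=8.
Step 7. [col 3: G + J ≡ Y (mod 10)] column 3: given G=8, Y=1, carry-in 1, and digits 0,1,3,4,7,8 already taken and all letters distinct, G+J≡Y (mod 10) forces J=2. So J=2.
Step 8. [col 4: Y + M ≡ Z (mod 10)] column 4: given Y=1, Z=7, carry-in 1, and digits 0,1,2,3,4,7,8 already taken and all letters distinct, Y+M≡Z (mod 10) forces M=5. So M=5.
Step 9. [col 6: P + T ≡ R (mod 10)] column 6 reads P+T+carry(0)=R with P=4, R=3; with digits 0,1,2,3,4,5,7,8 already taken and all letters distinct, the only value for T is 9 ⇒ T=9.

Answer: G=8, J=2, L=0, M=5, P=4, R=3, T=9, Y=1, Z=7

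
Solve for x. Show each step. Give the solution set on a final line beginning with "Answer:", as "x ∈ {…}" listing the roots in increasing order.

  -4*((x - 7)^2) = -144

Step 1. [-4*((x - 7)^2) = -144] leading coefficient -4: divide by -4 ⇒ div: (x - 7)^2 = 36.
Step 2. [(x - 7)^2 = 36] LHS squared, RHS 36 ≥ 0: apply √ (±) ⇒ sqrt: x - 7 = 6 or -6.
Step 3. [x - 7 = 6 or -6] the outer -7 inverts by adding 7 ⇒ sub: x = 13 or 1.

Answer: x ∈ {1, 13}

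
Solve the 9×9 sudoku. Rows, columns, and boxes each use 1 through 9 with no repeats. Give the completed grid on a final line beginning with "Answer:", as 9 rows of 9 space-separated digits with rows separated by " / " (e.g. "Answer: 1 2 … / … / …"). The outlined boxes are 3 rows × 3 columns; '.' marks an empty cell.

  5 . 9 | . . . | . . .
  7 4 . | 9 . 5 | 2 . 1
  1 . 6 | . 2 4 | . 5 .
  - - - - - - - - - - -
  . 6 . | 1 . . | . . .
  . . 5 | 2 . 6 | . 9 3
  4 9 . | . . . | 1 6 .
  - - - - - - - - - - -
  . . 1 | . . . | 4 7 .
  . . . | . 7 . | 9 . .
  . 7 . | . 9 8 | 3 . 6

Step 1. [r5c1∈{8}] nothing but 8 survives at r5c1. So r5c1=8.
Step 2. [r9c1∈{2}] r9c1 is down to just 2. So r9c1=2.
Step 3. [r4c1∈{3}] r4c1 has the single candidate 3 ⇒ r4c1=3.
Step 4. [r2c5∈{3,6,8}] in row 2, 6 fits only at r2c5 ⇒ r2c5=6.
Step 5. [r9c4∈{4,5}] r9c4 is the only open cell in row 9 admitting 5, so r9c4=5.
Step 6. [r7c5∈{3}] nothing but 3 survives at r7c5, so r7c5=3.
Step 7. [r4c7∈{5,7,8}] 5 has one home in col 7: r4c7, so r4c7=5.
Step 8. [r5c7∈{7}] nothing but 7 survives at r5c7 ⇒ r5c7=7.
Step 9. [r3c7∈{8}] r3c7 is down to just 8, so r3c7=8.
Step 10. [r3c2∈{3}] r3c2's peers cover all but 3 ⇒ r3c2=3.
Step 11. [r3c4∈{7}] r3c4's peers cover all but 7 ⇒ r3c4=7.
Step 12. [r8c6∈{1,2}] across box 8, 1 lands solely at r8c6. So r8c6=1.
Step 13. [r1c6∈{3}] nothing but 3 survives at r1c6 ⇒ r1c6=3.
Step 14. [r1c4∈{8}] r1c4 has the single candidate 8, so r1c4=8.
Step 15. [r1c8∈{4}] r1c8 has the single candidate 4, so r1c8=4.
Step 16. [r4c9∈{2,4,8}] r4c9 is the only open cell in col 9 admitting 4, so r4c9=4.
Step 17. [r8c4∈{4,6}] across col 4, 4 lands solely at r8c4. So r8c4=4.
Step 18. [r4c5∈{8}] r4c5 is down to just 8, so r4c5=8.
Step 19. [r8c8∈{2,8}] in col 8, 8 fits only at r8c8, so r8c8=8.
Step 20. [r8c9∈{2,5}] across row 8, 2 lands solely at r8c9 ⇒ r8c9=2.
Step 21. [r6c3∈{2,7}] 2 has one home in row 6: r6c3, so r6c3=2.
Step 22. [r7c9∈{5}] r7c9's peers cover all but 5. So r7c9=5.
Step 23. [r8c1∈{6}] nothing but 6 survives at r8c1, so r8c1=6.
Step 24. [r4c3∈{7}] r4c3 is down to just 7. So r4c3=7.
Step 25. [r7c4∈{6}] only 6 remains possible at r7c4. So r7c4=6.
Step 26. [r1c5∈{1}] r1c5 is down to just 1. So r1c5=1.
Step 27. [r6c5∈{5}] r6c5 has the single candidate 5. So r6c5=5.
Step 28. [r6c9∈{8}] r6c9's peers cover all but 8. So r6c9=8.
Step 29. [r6c4∈{3}] r6c4's peers cover all but 3 ⇒ r6c4=3.
Step 30. [r9c3∈{4}] only 4 remains possible at r9c3, so r9c3=4.
Step 31. [r5c2∈{1}] only 1 remains possible at r5c2, so r5c2=1.
Step 32. [r3c9∈{9}] nothing but 9 survives at r3c9 ⇒ r3c9=9.
Step 33. [r8c2∈{5}] r8c2's peers cover all but 5 ⇒ r8c2=5.
Step 34. [r2c8∈{3}] r2c8 is down to just 3. So r2c8=3.
Step 35. [r7c2∈{8}] r7c2's peers cover all but 8. So r7c2=8.
Step 36. [r9c8∈{1}] r9c8's peers cover all but 1. So r9c8=1.
Step 37. [r8c3∈{3}] only 3 remains possible at r8c3 ⇒ r8c3=3.
Step 38. [r1c9∈{7}] r1c9 has the single candidate 7 ⇒ r1c9=7.
Step 39. [r6c6∈{7}] nothing but 7 survives at r6c6 ⇒ r6c6=7.
Step 40. [r1c7∈{6}] only 6 remains possible at r1c7 ⇒ r1c7=6.
Step 41. [r7c6∈{2}] r7c6 is down to just 2 ⇒ r7c6=2.
Step 42. [r4c8∈{2}] nothing but 2 survives at r4c8 ⇒ r4c8=2.
Step 43. [r4c6∈{9}] nothing but 9 survives at r4c6 ⇒ r4c6=9.
Step 44. [r2c3∈{8}] r2c3's peers cover all but 8 ⇒ r2c3=8.
Step 45. [r5c5∈{4}] r5c5's peers cover all but 4 ⇒ r5c5=4.
Step 46. [r7c1∈{9}] r7c1 is down to just 9 ⇒ r7c1=9.
Step 47. [r1c2∈{2}] r1c2 has the single candidate 2 ⇒ r1c2=2.

Answer: 5 2 9 8 1 3 6 4 7 / 7 4 8 9 6 5 2 3 1 / 1 3 6 7 2 4 8 5 9 / 3 6 7 1 8 9 5 2 4 / 8 1 5 2 4 6 7 9 3 / 4 9 2 3 5 7 1 6 8 / 9 8 1 6 3 2 4 7 5 / 6 5 3 4 7 1 9 8 2 / 2 7 4 5 9 8 3 1 6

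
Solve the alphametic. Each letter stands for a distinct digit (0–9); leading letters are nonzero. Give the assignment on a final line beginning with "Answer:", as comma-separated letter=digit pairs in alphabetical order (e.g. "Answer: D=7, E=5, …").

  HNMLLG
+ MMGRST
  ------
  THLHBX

Step 1. [col 1: G + T ≡ X (mod 10)] column 1 (G + T ≡ X (mod 10), carry-in 0) doesn't pin T yet; pick T=8 and continue, so T=8.
Step 2. [col 1: G + T ≡ X (mod 10)] no forcing yet in column 1 (carry-in 0); G=2 is free and consistent — try it ⇒ G=2.
Step 3. [col 1: G + T ≡ X (mod 10)] column 1: given G=2, T=8, carry-in 0, and digits 2,8 already taken and all letters distinct, G+T≡X (mod 10) forces X=0. So X=0.
Step 4. [col 2: L + S ≡ B (mod 10)] column 2 (L + S ≡ B (mod 10), carry-in 1) doesn't pin B yet; pick B=9 and continue ⇒ B=9.
Step 5. [col 2: L + S ≡ B (mod 10)] no forcing yet in column 2 (carry-in 1); L=3 is free and consistent — try it. So L=3.
Step 6. [col 2: L + S ≡ B (mod 10)] column 2: given L=3, B=9, carry-in 1, and digits 0,2,3,8,9 already taken and all letters distinct, L+S≡B (mod 10) forces S=5 ⇒ S=5.
Step 7. [col 3: L + R ≡ H (mod 10)] R=4 is one option consistent with column 3 (L + R ≡ H (mod 10), carry-in 0) — take it ⇒ R=4.
Step 8. [col 3: L + R ≡ H (mod 10)] in column 3 we have L+R≡H with carry-in 0; given L=3, R=4 and digits 0,2,3,4,5,8,9 already taken and all letters distinct, that pins H to 7 ⇒ H=7.
Step 9. [col 4: M + G ≡ L (mod 10)] from column 4 (G=2, L=3, carry-in 0, digits 0,2,3,4,5,7,8,9 already taken and all letters distinct): M must equal 1. So M=1.
Step 10. [col 5: N + M ≡ H (mod 10)] column 5: given M=1, H=7, carry-in 0, and digits 0,1,2,3,4,5,7,8,9 already taken and all letters distinct, N+M≡H (mod 10) forces N=6 ⇒ N=6.

Answer: B=9, G=2, H=7, L=3, M=1, N=6, R=4, S=5, T=8, X=0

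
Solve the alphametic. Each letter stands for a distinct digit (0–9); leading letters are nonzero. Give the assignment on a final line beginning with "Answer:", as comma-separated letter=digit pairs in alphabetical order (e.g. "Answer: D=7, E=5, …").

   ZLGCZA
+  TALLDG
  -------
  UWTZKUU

Step 1. [col 1: A + G ≡ U (mod 10)] A=6 is one option consistent with column 1 (A + G ≡ U (mod 10), carry-in 0) — take it, so A=6.
Step 2. [col 1: A + G ≡ U (mod 10)] several values work for U in column 1 (A + G ≡ U (mod 10), carry-in 0); try U=1 ⇒ U=1.
Step 3. [col 1: A + G ≡ U (mod 10)] column 1: given A=6, U=1, carry-in 0, and digits 1,6 already taken and all letters distinct, A+G≡U (mod 10) forces G=5. So G=5.
Step 4. [col 2: Z + D ≡ U (mod 10)] column 2 (Z + D ≡ U (mod 10), carry-in 1) doesn't pin Z yet; pick Z=8 and continue, so Z=8.
Step 5. [col 2: Z + D ≡ U (mod 10)] from column 2 (Z=8, U=1, carry-in 1, digits 1,5,6,8 already taken and all letters distinct): D must equal 2 ⇒ D=2.
Step 6. [col 3: C + L ≡ K (mod 10)] from column 3 (nothing yet, carry-in 1, digits 1,2,5,6,8 already taken and all letters distinct): K must equal 4. So K=4.
Step 7. [col 3: C + L ≡ K (mod 10)] column 3 (C + L ≡ K (mod 10), carry-in 1) doesn't pin L yet; pick L=3 and continue, so L=3.
Step 8. [col 3: C + L ≡ K (mod 10)] from column 3 (L=3, K=4, carry-in 1, digits 1,2,3,4,5,6,8 already taken and all letters distinct): C must equal 0. So C=0.
Step 9. [col 5: L + A ≡ T (mod 10)] in column 5 we have L+A≡T with carry-in 0; given L=3, A=6 and digits 0,1,2,3,4,5,6,8 already taken and all letters distinct, that pins T to 9, so T=9.
Step 10. [col 6: Z + T ≡ W (mod 10)] column 6 reads Z+T+carry(0)=W with Z=8, T=9; with digits 0,1,2,3,4,5,6,8,9 already taken and all letters distinct, the only value for W is 7, so W=7.

Answer: A=6, C=0, D=2, G=5, K=4, L=3, T=9, U=1, W=7, Z=8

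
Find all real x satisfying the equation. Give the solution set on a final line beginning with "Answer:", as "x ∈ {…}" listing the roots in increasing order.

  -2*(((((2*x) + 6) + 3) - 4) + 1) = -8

Step 1. [-2*(((((2*x) + 6) + 3) - 4) + 1) = -8] -2 out front; divide by -2 ⇒ div: ((((2*x) + 6) + 3) - 4) + 1 = 4.
Step 2. [((((2*x) + 6) + 3) - 4) + 1 = 4] peel the +1: subtract 1 from each side, so sub: (((2*x) + 6) + 3) - 4 = 3.
Step 3. [(((2*x) + 6) + 3) - 4 = 3] 4 comes off first (add 4). So sub: ((2*x) + 6) + 3 = 7.
Step 4. [((2*x) + 6) + 3 = 7] subtract 3: x sits inside (… + 3). So sub: (2*x) + 6 = 4.
Step 5. [(2*x) + 6 = 4] subtract 6: x sits inside (… + 6) ⇒ sub: 2*x = -2.
Step 6. [2*x = -2] LHS = 2·(…); ÷2 both sides ⇒ div: x = -1.

Answer: x ∈ {-1}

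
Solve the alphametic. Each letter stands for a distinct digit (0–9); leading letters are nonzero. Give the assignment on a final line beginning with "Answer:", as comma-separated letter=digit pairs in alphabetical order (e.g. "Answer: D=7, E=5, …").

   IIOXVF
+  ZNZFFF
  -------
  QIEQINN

Step 1. [col 1: F + F ≡ N (mod 10)] several values work for F in column 1 (F + F ≡ N (mod 10), carry-in 0); try F=7, so F=7.
Step 2. [Q] the sum has 7 digits but both addends have 6; that extra leading digit Q is the final carry, namely 1 ⇒ Q=1.
Step 3. [col 1: F + F ≡ N (mod 10)] column 1 reads F+F+carry(0)=N with F=7; with digits 1,7 already taken and all letters distinct, the only value for N is 4, so N=4.
Step 4. [col 2: V + F ≡ N (mod 10)] column 2: given F=7, N=4, carry-in 1, and digits 1,4,7 already taken and all letters distinct, V+F≡N (mod 10) forces V=6 ⇒ V=6.
Step 5. [col 3: X + F ≡ I (mod 10)] X=0 is one option consistent with column 3 (X + F ≡ I (mod 10), carry-in 1) — take it. So X=0.
Step 6. [col 3: X + F ≡ I (mod 10)] from column 3 (X=0, F=7, carry-in 1, digits 0,1,4,6,7 already taken and all letters distinct): I must equal 8 ⇒ I=8.
Step 7. [col 4: O + Z ≡ Q (mod 10)] O=2 is one option consistent with column 4 (O + Z ≡ Q (mod 10), carry-in 0) — take it, so O=2.
Step 8. [col 4: O + Z ≡ Q (mod 10)] from column 4 (O=2, Q=1, carry-in 0, digits 0,1,2,4,6,7,8 already taken and all letters distinct): Z must equal 9, so Z=9.
Step 9. [col 5: I + N ≡ E (mod 10)] in column 5 we have I+N≡E with carry-in 1; given I=8, N=4 and digits 0,1,2,4,6,7,8,9 already taken and all letters distinct, that pins E to 3, so E=3.

Answer: E=3, F=7, I=8, N=4, O=2, Q=1, V=6, X=0, Z=9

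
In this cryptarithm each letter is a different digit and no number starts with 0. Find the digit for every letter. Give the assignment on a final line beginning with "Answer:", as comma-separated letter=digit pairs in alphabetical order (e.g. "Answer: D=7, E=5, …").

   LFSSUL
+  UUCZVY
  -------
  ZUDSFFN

Step 1. [col 1: L + Y ≡ N (mod 10)] N=5 is one option consistent with column 1 (L + Y ≡ N (mod 10), carry-in 0) — take it ⇒ N=5.
Step 2. [col 1: L + Y ≡ N (mod 10)] column 1 (L + Y ≡ N (mod 10), carry-in 0) doesn't pin Y yet; pick Y=6 and continue ⇒ Y=6.
Step 3. [Z] adding two 6-digit numbers gives at most 6+1 digits, and here it does — Z is that final carry and must be 1 ⇒ Z=1.
Step 4. [col 1: L + Y ≡ N (mod 10)] from column 1 (Y=6, N=5, carry-in 0, digits 1,5,6 already taken and all letters distinct): L must equal 9, so L=9.
Step 5. [col 2: U + V ≡ F (mod 10)] F=8 is one option consistent with column 2 (U + V ≡ F (mod 10), carry-in 1) — take it ⇒ F=8.
Step 6. [col 2: U + V ≡ F (mod 10)] V=3 is one option consistent with column 2 (U + V ≡ F (mod 10), carry-in 1) — take it. So V=3.
Step 7. [col 2: U + V ≡ F (mod 10)] column 2 reads U+V+carry(1)=F with V=3, F=8; with digits 1,3,5,6,8,9 already taken and all letters distinct, the only value for U is 4. So U=4.
Step 8. [col 3: S + Z ≡ F (mod 10)] in column 3 we have S+Z≡F with carry-in 0; given Z=1, F=8 and digits 1,3,4,5,6,8,9 already taken and all letters distinct, that pins S to 7, so S=7.
Step 9. [col 4: S + C ≡ S (mod 10)] in column 4 we have S+C≡S with carry-in 0; given S=7 and digits 1,3,4,5,6,7,8,9 already taken and all letters distinct, that pins C to 0 ⇒ C=0.
Step 10. [col 5: F + U ≡ D (mod 10)] in column 5 we have F+U≡D with carry-in 0; given F=8, U=4 and digits 0,1,3,4,5,6,7,8,9 already taken and all letters distinct, that pins D to 2, so D=2.

Answer: C=0, D=2, F=8, L=9, N=5, S=7, U=4, V=3, Y=6, Z=1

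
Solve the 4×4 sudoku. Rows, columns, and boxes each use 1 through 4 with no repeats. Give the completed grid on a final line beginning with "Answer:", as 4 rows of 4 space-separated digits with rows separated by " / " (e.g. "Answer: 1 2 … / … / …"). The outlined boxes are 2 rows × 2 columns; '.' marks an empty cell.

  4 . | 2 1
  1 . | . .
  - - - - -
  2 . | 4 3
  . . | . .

Step 1. [r1c2∈{3}] r1c2 has the single candidate 3. So r1c2=3.
Step 2. [r4c3∈{1}] only 1 remains possible at r4c3. So r4c3=1.
Step 3. [r2c4∈{4}] r2c4 is down to just 4, so r2c4=4.
Step 4. [r2c3∈{3}] only 3 remains possible at r2c3, so r2c3=3.
Step 5. [r3c2∈{1}] only 1 remains possible at r3c2 ⇒ r3c2=1.
Step 6. [r4c2∈{4}] nothing but 4 survives at r4c2, so r4c2=4.
Step 7. [r2c2∈{2}] r2c2 is down to just 2. So r2c2=2.
Step 8. [r4c1∈{3}] only 3 remains possible at r4c1, so r4c1=3.
Step 9. [r4c4∈{2}] r4c4 is down to just 2. So r4c4=2.

Answer: 4 3 2 1 / 1 2 3 4 / 2 1 4 3 / 3 4 1 2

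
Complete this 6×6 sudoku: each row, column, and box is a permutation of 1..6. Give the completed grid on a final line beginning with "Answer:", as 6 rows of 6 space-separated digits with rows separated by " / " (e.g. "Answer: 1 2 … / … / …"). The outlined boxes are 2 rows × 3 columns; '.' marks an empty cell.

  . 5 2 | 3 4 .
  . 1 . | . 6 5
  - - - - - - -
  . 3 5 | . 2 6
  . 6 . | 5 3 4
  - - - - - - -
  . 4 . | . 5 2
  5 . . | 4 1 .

Step 1. [r4c3∈{1}] r4c3 is down to just 1, so r4c3=1.
Step 2. [r6c3∈{3,6}] in row 6, 6 fits only at r6c3 ⇒ r6c3=6.
Step 3. [r5c3∈{3}] r5c3's peers cover all but 3, so r5c3=3.
Step 4. [r3c1∈{4}] nothing but 4 survives at r3c1. So r3c1=4.
Step 5. [r5c4∈{6}] r5c4's peers cover all but 6 ⇒ r5c4=6.
Step 6. [r5c1∈{1}] nothing but 1 survives at r5c1. So r5c1=1.
Step 7. [r6c6∈{3}] r6c6's peers cover all but 3. So r6c6=3.
Step 8. [r2c4∈{2}] only 2 remains possible at r2c4, so r2c4=2.
Step 9. [r1c6∈{1}] r1c6 is down to just 1. So r1c6=1.
Step 10. [r3c4∈{1}] nothing but 1 survives at r3c4. So r3c4=1.
Step 11. [r2c3∈{4}] r2c3 has the single candidate 4, so r2c3=4.
Step 12. [r2c1∈{3}] r2c1 is down to just 3, so r2c1=3.
Step 13. [r1c1∈{6}] nothing but 6 survives at r1c1 ⇒ r1c1=6.
Step 14. [r6c2∈{2}] r6c2's peers cover all but 2, so r6c2=2.
Step 15. [r4c1∈{2}] r4c1 is down to just 2 ⇒ r4c1=2.

Answer: 6 5 2 3 4 1 / 3 1 4 2 6 5 / 4 3 5 1 2 6 / 2 6 1 5 3 4 / 1 4 3 6 5 2 / 5 2 6 4 1 3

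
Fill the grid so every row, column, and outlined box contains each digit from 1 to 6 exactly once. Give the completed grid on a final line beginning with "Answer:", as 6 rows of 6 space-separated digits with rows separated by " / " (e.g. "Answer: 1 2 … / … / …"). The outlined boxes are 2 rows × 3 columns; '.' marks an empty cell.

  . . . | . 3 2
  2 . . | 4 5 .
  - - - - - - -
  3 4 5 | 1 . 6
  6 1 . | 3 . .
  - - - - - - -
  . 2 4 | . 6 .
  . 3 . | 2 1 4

Step 1. [r2c2∈{6}] only 6 remains possible at r2c2. So r2c2=6.
Step 2. [r5c4∈{5}] nothing but 5 survives at r5c4 ⇒ r5c4=5.
Step 3. [r1c1∈{1,4,5}] r1c1 is the only open cell in row 1 admitting 4, so r1c1=4.
Step 4. [r3c5∈{2}] only 2 remains possible at r3c5, so r3c5=2.
Step 5. [r2c6∈{1}] nothing but 1 survives at r2c6, so r2c6=1.
Step 6. [r4c6∈{5}] r4c6 has the single candidate 5. So r4c6=5.
Step 7. [r4c3∈{2}] r4c3 is down to just 2, so r4c3=2.
Step 8. [r1c2∈{5}] only 5 remains possible at r1c2 ⇒ r1c2=5.
Step 9. [r6c1∈{5}] r6c1 is down to just 5, so r6c1=5.
Step 10. [r5c6∈{3}] r5c6's peers cover all but 3, so r5c6=3.
Step 11. [r5c1∈{1}] r5c1's peers cover all but 1 ⇒ r5c1=1.
Step 12. [r1c3∈{1}] only 1 remains possible at r1c3 ⇒ r1c3=1.
Step 13. [r2c3∈{3}] only 3 remains possible at r2c3. So r2c3=3.
Step 14. [r6c3∈{6}] only 6 remains possible at r6c3 ⇒ r6c3=6.
Step 15. [r1c4∈{6}] nothing but 6 survives at r1c4. So r1c4=6.
Step 16. [r4c5∈{4}] nothing but 4 survives at r4c5. So r4c5=4.

Answer: 4 5 1 6 3 2 / 2 6 3 4 5 1 / 3 4 5 1 2 6 / 6 1 2 3 4 5 / 1 2 4 5 6 3 / 5 3 6 2 1 4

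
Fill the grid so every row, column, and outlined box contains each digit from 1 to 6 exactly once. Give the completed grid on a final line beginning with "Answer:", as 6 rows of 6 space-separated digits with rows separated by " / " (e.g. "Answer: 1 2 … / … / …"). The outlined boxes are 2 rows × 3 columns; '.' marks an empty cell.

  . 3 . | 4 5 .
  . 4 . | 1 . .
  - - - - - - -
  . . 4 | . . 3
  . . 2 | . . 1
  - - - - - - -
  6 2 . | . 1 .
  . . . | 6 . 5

Step 1. [r6c5∈{2,3,4}] across row 6, 2 lands solely at r6c5, so r6c5=2.
Step 2. [r4c4∈{5}] r4c4 has the single candidate 5. So r4c4=5.
Step 3. [r3c2∈{1,5,6}] 5 has one home in col 2: r3c2 ⇒ r3c2=5.
Step 4. [r3c5∈{6}] only 6 remains possible at r3c5 ⇒ r3c5=6.
Step 5. [r6c2∈{1}] only 1 remains possible at r6c2, so r6c2=1.
Step 6. [r5c3∈{3,5}] 5 has one home in row 5: r5c3. So r5c3=5.
Step 7. [r2c3∈{6}] only 6 remains possible at r2c3. So r2c3=6.
Step 8. [r2c6∈{2}] nothing but 2 survives at r2c6, so r2c6=2.
Step 9. [r6c3∈{3}] r6c3 is down to just 3, so r6c3=3.
Step 10. [r1c1∈{1,2}] in row 1, 2 fits only at r1c1 ⇒ r1c1=2.
Step 11. [r2c1∈{5}] r2c1's peers cover all but 5, so r2c1=5.
Step 12. [r3c1∈{1}] r3c1 is down to just 1. So r3c1=1.
Step 13. [r6c1∈{4}] r6c1 has the single candidate 4 ⇒ r6c1=4.
Step 14. [r4c2∈{6}] nothing but 6 survives at r4c2, so r4c2=6.
Step 15. [r4c1∈{3}] r4c1 is down to just 3, so r4c1=3.
Step 16. [r3c4∈{2}] r3c4 is down to just 2, so r3c4=2.
Step 17. [r5c6∈{4}] nothing but 4 survives at r5c6, so r5c6=4.
Step 18. [r1c3∈{1}] r1c3 has the single candidate 1 ⇒ r1c3=1.
Step 19. [r1c6∈{6}] r1c6 has the single candidate 6, so r1c6=6.
Step 20. [r4c5∈{4}] only 4 remains possible at r4c5 ⇒ r4c5=4.
Step 21. [r2c5∈{3}] r2c5 is down to just 3. So r2c5=3.
Step 22. [r5c4∈{3}] only 3 remains possible at r5c4 ⇒ r5c4=3.

Answer: 2 3 1 4 5 6 / 5 4 6 1 3 2 / 1 5 4 2 6 3 / 3 6 2 5 4 1 / 6 2 5 3 1 4 / 4 1 3 6 2 5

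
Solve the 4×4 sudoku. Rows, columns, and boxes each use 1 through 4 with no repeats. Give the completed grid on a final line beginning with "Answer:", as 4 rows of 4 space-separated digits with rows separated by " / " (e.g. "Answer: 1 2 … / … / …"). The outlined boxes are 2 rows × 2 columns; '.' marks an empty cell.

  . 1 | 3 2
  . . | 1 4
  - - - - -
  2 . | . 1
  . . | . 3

Step 1. [r4c2∈{4}] r4c2's peers cover all but 4, so r4c2=4.
Step 2. [r2c2∈{2,3}] row 2 places 2 nowhere but r2c2. So r2c2=2.
Step 3. [r4c3∈{2}] nothing but 2 survives at r4c3, so r4c3=2.
Step 4. [r3c2∈{3}] r3c2 has the single candidate 3. So r3c2=3.
Step 5. [r1c1∈{4}] nothing but 4 survives at r1c1, so r1c1=4.
Step 6. [r4c1∈{1}] r4c1 has the single candidate 1, so r4c1=1.
Step 7. [r2c1∈{3}] r2c1 has the single candidate 3 ⇒ r2c1=3.
Step 8. [r3c3∈{4}] r3c3 has the single candidate 4, so r3c3=4.

Answer: 4 1 3 2 / 3 2 1 4 / 2 3 4 1 / 1 4 2 3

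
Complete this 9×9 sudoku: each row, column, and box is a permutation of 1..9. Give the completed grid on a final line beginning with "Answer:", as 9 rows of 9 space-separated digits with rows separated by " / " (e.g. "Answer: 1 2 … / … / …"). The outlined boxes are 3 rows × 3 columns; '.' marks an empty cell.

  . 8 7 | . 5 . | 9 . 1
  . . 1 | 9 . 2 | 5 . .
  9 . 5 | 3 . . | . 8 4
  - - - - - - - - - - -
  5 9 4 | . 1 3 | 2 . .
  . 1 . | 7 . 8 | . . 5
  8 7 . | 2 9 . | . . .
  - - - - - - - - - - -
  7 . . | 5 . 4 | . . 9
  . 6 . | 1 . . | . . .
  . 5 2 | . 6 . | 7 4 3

Step 1. [r6c9∈{6}] r6c9 is down to just 6 ⇒ r6c9=6.
Step 2. [r6c3∈{3}] nothing but 3 survives at r6c3, so r6c3=3.
Step 3. [r1c8∈{2,3,6}] 2 has one home in box 3: r1c8, so r1c8=2.
Step 4. [r2c8∈{3,6,7}] in box 3, 3 fits only at r2c8 ⇒ r2c8=3.
Step 5. [r8c7∈{8}] only 8 remains possible at r8c7 ⇒ r8c7=8.
Step 6. [r2c5∈{4,7,8}] in row 2, 8 fits only at r2c5, so r2c5=8.
Step 7. [r1c1∈{3,4,6}] across row 1, 3 lands solely at r1c1, so r1c1=3.
Step 8. [r8c5∈{2,3,7}] 3 has one home in row 8: r8c5 ⇒ r8c5=3.
Step 9. [r6c8∈{1}] r6c8 has the single candidate 1, so r6c8=1.
Step 10. [r8c6∈{7,9}] r8c6 is the only open cell in row 8 admitting 7, so r8c6=7.
Step 11. [r1c6∈{6}] r1c6 is down to just 6 ⇒ r1c6=6.
Step 12. [r2c1∈{4,6}] r2c1 is the only open cell in row 2 admitting 6. So r2c1=6.
Step 13. [r4c8∈{7}] r4c8's peers cover all but 7, so r4c8=7.
Step 14. [r7c7∈{1,6}] r7c7 is the only open cell in row 7 admitting 1, so r7c7=1.
Step 15. [r5c7∈{3,4}] row 5 places 3 nowhere but r5c7, so r5c7=3.
Step 16. [r2c2∈{4}] only 4 remains possible at r2c2, so r2c2=4.
Step 17. [r5c8∈{9}] r5c8 is down to just 9. So r5c8=9.
Step 18. [r6c6∈{5}] r6c6's peers cover all but 5 ⇒ r6c6=5.
Step 19. [r8c8∈{5}] r8c8 is down to just 5 ⇒ r8c8=5.
Step 20. [r3c2∈{2}] r3c2 has the single candidate 2, so r3c2=2.
Step 21. [r3c5∈{7}] r3c5 is down to just 7. So r3c5=7.
Step 22. [r4c4∈{6}] r4c4 is down to just 6. So r4c4=6.
Step 23. [r3c7∈{6}] nothing but 6 survives at r3c7 ⇒ r3c7=6.
Step 24. [r7c3∈{8}] r7c3 is down to just 8, so r7c3=8.
Step 25. [r7c8∈{6}] r7c8 is down to just 6 ⇒ r7c8=6.
Step 26. [r9c1∈{1}] r9c1 is down to just 1 ⇒ r9c1=1.
Step 27. [r4c9∈{8}] r4c9 is down to just 8, so r4c9=8.
Step 28. [r9c6∈{9}] nothing but 9 survives at r9c6, so r9c6=9.
Step 29. [r1c4∈{4}] only 4 remains possible at r1c4 ⇒ r1c4=4.
Step 30. [r8c1∈{4}] r8c1 has the single candidate 4. So r8c1=4.
Step 31. [r2c9∈{7}] r2c9 has the single candidate 7, so r2c9=7.
Step 32. [r7c2∈{3}] nothing but 3 survives at r7c2, so r7c2=3.
Step 33. [r8c3∈{9}] r8c3 is down to just 9, so r8c3=9.
Step 34. [r7c5∈{2}] only 2 remains possible at r7c5, so r7c5=2.
Step 35. [r5c1∈{2}] r5c1 is down to just 2. So r5c1=2.
Step 36. [r9c4∈{8}] r9c4 is down to just 8, so r9c4=8.
Step 37. [r3c6∈{1}] r3c6 is down to just 1. So r3c6=1.
Step 38. [r6c7∈{4}] r6c7 has the single candidate 4. So r6c7=4.
Step 39. [r8c9∈{2}] only 2 remains possible at r8c9. So r8c9=2.
Step 40. [r5c5∈{4}] r5c5 has the single candidate 4 ⇒ r5c5=4.
Step 41. [r5c3∈{6}] only 6 remains possible at r5c3, so r5c3=6.

Answer: 3 8 7 4 5 6 9 2 1 / 6 4 1 9 8 2 5 3 7 / 9 2 5 3 7 1 6 8 4 / 5 9 4 6 1 3 2 7 8 / 2 1 6 7 4 8 3 9 5 / 8 7 3 2 9 5 4 1 6 / 7 3 8 5 2 4 1 6 9 / 4 6 9 1 3 7 8 5 2 / 1 5 2 8 6 9 7 4 3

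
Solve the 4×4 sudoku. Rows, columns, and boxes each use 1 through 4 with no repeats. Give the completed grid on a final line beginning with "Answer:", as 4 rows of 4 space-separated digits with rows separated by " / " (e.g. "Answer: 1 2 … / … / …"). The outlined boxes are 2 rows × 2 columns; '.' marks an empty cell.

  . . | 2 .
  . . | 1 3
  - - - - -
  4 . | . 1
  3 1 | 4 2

Step 1. [r2c2∈{2,4}] across row 2, 4 lands solely at r2c2 ⇒ r2c2=4.
Step 2. [r3c3∈{3}] only 3 remains possible at r3c3, so r3c3=3.
Step 3. [r2c1∈{2}] r2c1 has the single candidate 2 ⇒ r2c1=2.
Step 4. [r3c2∈{2}] r3c2 is down to just 2, so r3c2=2.
Step 5. [r1c4∈{4}] nothing but 4 survives at r1c4. So r1c4=4.
Step 6. [r1c1∈{1}] only 1 remains possible at r1c1. So r1c1=1.
Step 7. [r1c2∈{3}] nothing but 3 survives at r1c2, so r1c2=3.

Answer: 1 3 2 4 / 2 4 1 3 / 4 2 3 1 / 3 1 4 2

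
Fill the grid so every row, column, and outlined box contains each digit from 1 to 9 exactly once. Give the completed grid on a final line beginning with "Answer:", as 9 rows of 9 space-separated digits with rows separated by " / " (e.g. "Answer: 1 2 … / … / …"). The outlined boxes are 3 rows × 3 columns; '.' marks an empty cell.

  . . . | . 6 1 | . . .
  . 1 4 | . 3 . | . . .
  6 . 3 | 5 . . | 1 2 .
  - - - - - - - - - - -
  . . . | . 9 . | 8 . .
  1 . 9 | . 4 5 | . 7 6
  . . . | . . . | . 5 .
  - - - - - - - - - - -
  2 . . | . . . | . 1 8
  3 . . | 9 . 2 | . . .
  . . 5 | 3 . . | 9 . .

Step 1. [r6c5∈{1,2,7,8}] r6c5 is the only open cell in col 5 admitting 2, so r6c5=2.
Step 2. [r7c7∈{3,4,5,6,7}] in row 7, 3 fits only at r7c7. So r7c7=3.
Step 3. [r6c7∈{4}] r6c7 has the single candidate 4. So r6c7=4.
Step 4. [r5c4∈{8}] only 8 remains possible at r5c4. So r5c4=8.
Step 5. [r6c9∈{1,3,9}] 9 has one home in row 6: r6c9 ⇒ r6c9=9.
Step 6. [r7c2∈{4,6,7,9}] across row 7, 9 lands solely at r7c2, so r7c2=9.
Step 7. [r3c6∈{4,7,8,9}] r3c6 is the only open cell in row 3 admitting 9. So r3c6=9.
Step 8. [r1c4∈{2,4,7}] 4 has one home in box 2: r1c4 ⇒ r1c4=4.
Step 9. [r4c8∈{3}] r4c8 has the single candidate 3 ⇒ r4c8=3.
Step 10. [r8c3∈{1,6,7,8}] r8c3 is the only open cell in col 3 admitting 1 ⇒ r8c3=1.
Step 11. [r9c9∈{2,4,7}] r9c9 is the only open cell in row 9 admitting 2 ⇒ r9c9=2.
Step 12. [r6c6∈{3,6,7}] across col 6, 3 lands solely at r6c6, so r6c6=3.
Step 13. [r7c6∈{4,6,7}] across row 7, 4 lands solely at r7c6. So r7c6=4.
Step 14. [r6c4∈{1,6,7}] row 6 places 1 nowhere but r6c4. So r6c4=1.
Step 15. [r1c9∈{3,5,7}] r1c9 is the only open cell in row 1 admitting 3. So r1c9=3.
Step 16. [r7c5∈{5,7}] r7c5 is the only open cell in row 7 admitting 5, so r7c5=5.
Step 17. [r9c5∈{1,7,8}] r9c5 is the only open cell in row 9 admitting 1, so r9c5=1.
Step 18. [r3c9∈{4,7}] in row 3, 4 fits only at r3c9. So r3c9=4.
Step 19. [r5c2∈{2,3}] in row 5, 3 fits only at r5c2, so r5c2=3.
Step 20. [r2c4∈{2,7}] row 2 places 2 nowhere but r2c4 ⇒ r2c4=2.
Step 21. [r4c2∈{2,4,5,6,7}] row 4 has a naked pair {6,7} at r4c4 and r4c6 ⇒ r4c2≠7.
Step 22. [r4c2∈{2,4,5,6}] r4c4 and r4c6 in row 4 both hold exactly {6,7}; those values are spoken for, so r4c2≠6.
Step 23. [r2c7∈{5,6,7}] r1c7 and r2c9 in box 3 both hold exactly {5,7}; those values are spoken for, so r2c7≠5.
Step 24. [r8c5∈{7,8}] the only places for 7 in box 9 are along row 8 ⇒ r8c5≠7.
Step 25. [r3c5∈{7,8}] 7 has one home in col 5: r3c5 ⇒ r3c5=7.
Step 26. [r3c2∈{8}] r3c2 is down to just 8, so r3c2=8.
Step 27. [r9c1∈{4,7,8}] r9c1 is the only open cell in box 7 admitting 8 ⇒ r9c1=8.
Step 28. [r6c1∈{7}] r6c1's peers cover all but 7 ⇒ r6c1=7.
Step 29. [r6c2∈{6}] only 6 remains possible at r6c2, so r6c2=6.
Step 30. [r4c1∈{4,5}] in col 1, 4 fits only at r4c1 ⇒ r4c1=4.
Step 31. [r7c3∈{6,7}] across col 3, 6 lands solely at r7c3. So r7c3=6.
Step 32. [r9c6∈{6,7}] across box 8, 6 lands solely at r9c6. So r9c6=6.
Step 33. [r1c3∈{2,7}] col 3 places 7 nowhere but r1c3 ⇒ r1c3=7.
Step 34. [r1c7∈{5}] only 5 remains possible at r1c7, so r1c7=5.
Step 35. [r2c9∈{7}] r2c9's peers cover all but 7. So r2c9=7.
Step 36. [r1c8∈{8,9}] across row 1, 8 lands solely at r1c8 ⇒ r1c8=8.
Step 37. [r2c7∈{6}] r2c7 is down to just 6. So r2c7=6.
Step 38. [r9c2∈{4,7}] 7 has one home in row 9: r9c2. So r9c2=7.
Step 39. [r8c8∈{4,6}] in row 8, 6 fits only at r8c8 ⇒ r8c8=6.
Step 40. [r2c1∈{5,9}] row 2 places 5 nowhere but r2c1, so r2c1=5.
Step 41. [r1c2∈{2}] r1c2 is down to just 2. So r1c2=2.
Step 42. [r7c4∈{7}] only 7 remains possible at r7c4, so r7c4=7.
Step 43. [r8c7∈{7}] r8c7 has the single candidate 7, so r8c7=7.
Step 44. [r8c5∈{8}] r8c5 is down to just 8 ⇒ r8c5=8.
Step 45. [r8c2∈{4}] nothing but 4 survives at r8c2 ⇒ r8c2=4.
Step 46. [r4c2∈{5}] r4c2's peers cover all but 5. So r4c2=5.
Step 47. [r5c7∈{2}] only 2 remains possible at r5c7 ⇒ r5c7=2.
Step 48. [r4c9∈{1}] r4c9's peers cover all but 1. So r4c9=1.
Step 49. [r4c4∈{6}] r4c4's peers cover all but 6, so r4c4=6.
Step 50. [r2c8∈{9}] nothing but 9 survives at r2c8, so r2c8=9.
Step 51. [r1c1∈{9}] nothing but 9 survives at r1c1, so r1c1=9.
Step 52. [r4c3∈{2}] r4c3 is down to just 2, so r4c3=2.
Step 53. [r6c3∈{8}] r6c3 is down to just 8 ⇒ r6c3=8.
Step 54. [r2c6∈{8}] nothing but 8 survives at r2c6. So r2c6=8.
Step 55. [r9c8∈{4}] r9c8's peers cover all but 4. So r9c8=4.
Step 56. [r4c6∈{7}] nothing but 7 survives at r4c6. So r4c6=7.
Step 57. [r8c9∈{5}] nothing but 5 survives at r8c9. So r8c9=5.

Answer: 9 2 7 4 6 1 5 8 3 / 5 1 4 2 3 8 6 9 7 / 6 8 3 5 7 9 1 2 4 / 4 5 2 6 9 7 8 3 1 / 1 3 9 8 4 5 2 7 6 / 7 6 8 1 2 3 4 5 9 / 2 9 6 7 5 4 3 1 8 / 3 4 1 9 8 2 7 6 5 / 8 7 5 3 1 6 9 4 2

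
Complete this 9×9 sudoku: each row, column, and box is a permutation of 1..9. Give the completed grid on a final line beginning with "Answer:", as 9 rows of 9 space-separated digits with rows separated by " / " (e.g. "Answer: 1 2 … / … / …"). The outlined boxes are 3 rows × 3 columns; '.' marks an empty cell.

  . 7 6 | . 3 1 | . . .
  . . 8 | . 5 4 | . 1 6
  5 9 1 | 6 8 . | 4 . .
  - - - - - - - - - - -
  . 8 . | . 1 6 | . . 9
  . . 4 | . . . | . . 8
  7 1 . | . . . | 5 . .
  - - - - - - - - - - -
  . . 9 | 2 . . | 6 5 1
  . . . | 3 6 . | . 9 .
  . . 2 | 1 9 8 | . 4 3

Step 1. [r6c3∈{3}] r6c3 has the single candidate 3, so r6c3=3.
Step 2. [r5c6∈{2,3,5,7,9}] across col 6, 3 lands solely at r5c6 ⇒ r5c6=3.
Step 3. [r4c1∈{2}] r4c1's peers cover all but 2 ⇒ r4c1=2.
Step 4. [r9c7∈{7}] nothing but 7 survives at r9c7 ⇒ r9c7=7.
Step 5. [r3c8∈{2,3,7}] across row 3, 3 lands solely at r3c8. So r3c8=3.
Step 6. [r7c5∈{4,7}] in box 8, 4 fits only at r7c5. So r7c5=4.
Step 7. [r2c4∈{7,9}] in row 2, 7 fits only at r2c4 ⇒ r2c4=7.
Step 8. [r8c9∈{2}] r8c9's peers cover all but 2. So r8c9=2.
Step 9. [r9c2∈{5,6}] row 9 places 5 nowhere but r9c2, so r9c2=5.
Step 10. [r6c5∈{2}] r6c5 is down to just 2, so r6c5=2.
Step 11. [r1c4∈{9}] r1c4 is down to just 9 ⇒ r1c4=9.
Step 12. [r4c4∈{4,5}] across row 4, 4 lands solely at r4c4. So r4c4=4.
Step 13. [r7c2∈{3}] r7c2's peers cover all but 3 ⇒ r7c2=3.
Step 14. [r5c2∈{6}] only 6 remains possible at r5c2, so r5c2=6.
Step 15. [r8c1∈{1,4,8}] row 8 places 1 nowhere but r8c1. So r8c1=1.
Step 16. [r1c8∈{2,8}] in col 8, 8 fits only at r1c8, so r1c8=8.
Step 17. [r1c7∈{2}] only 2 remains possible at r1c7. So r1c7=2.
Step 18. [r7c6∈{7}] only 7 remains possible at r7c6 ⇒ r7c6=7.
Step 19. [r5c8∈{2,7}] row 5 places 2 nowhere but r5c8 ⇒ r5c8=2.
Step 20. [r3c6∈{2}] only 2 remains possible at r3c6, so r3c6=2.
Step 21. [r5c7∈{1}] nothing but 1 survives at r5c7. So r5c7=1.
Step 22. [r8c2∈{4}] nothing but 4 survives at r8c2 ⇒ r8c2=4.
Step 23. [r6c8∈{6}] r6c8's peers cover all but 6. So r6c8=6.
Step 24. [r6c9∈{4}] r6c9's peers cover all but 4, so r6c9=4.
Step 25. [r1c1∈{4}] r1c1 is down to just 4, so r1c1=4.
Step 26. [r4c8∈{7}] nothing but 7 survives at r4c8 ⇒ r4c8=7.
Step 27. [r5c5∈{7}] r5c5's peers cover all but 7. So r5c5=7.
Step 28. [r5c1∈{9}] r5c1's peers cover all but 9, so r5c1=9.
Step 29. [r5c4∈{5}] r5c4 has the single candidate 5 ⇒ r5c4=5.
Step 30. [r2c1∈{3}] r2c1's peers cover all but 3. So r2c1=3.
Step 31. [r2c2∈{2}] r2c2 is down to just 2. So r2c2=2.
Step 32. [r7c1∈{8}] nothing but 8 survives at r7c1. So r7c1=8.
Step 33. [r6c6∈{9}] r6c6 is down to just 9. So r6c6=9.
Step 34. [r6c4∈{8}] r6c4 has the single candidate 8. So r6c4=8.
Step 35. [r2c7∈{9}] r2c7 is down to just 9, so r2c7=9.
Step 36. [r8c7∈{8}] nothing but 8 survives at r8c7, so r8c7=8.
Step 37. [r1c9∈{5}] r1c9 has the single candidate 5, so r1c9=5.
Step 38. [r4c7∈{3}] r4c7 has the single candidate 3, so r4c7=3.
Step 39. [r8c3∈{7}] r8c3's peers cover all but 7, so r8c3=7.
Step 40. [r9c1∈{6}] nothing but 6 survives at r9c1. So r9c1=6.
Step 41. [r3c9∈{7}] r3c9's peers cover all but 7. So r3c9=7.
Step 42. [r8c6∈{5}] only 5 remains possible at r8c6. So r8c6=5.
Step 43. [r4c3∈{5}] nothing but 5 survives at r4c3, so r4c3=5.

Answer: 4 7 6 9 3 1 2 8 5 / 3 2 8 7 5 4 9 1 6 / 5 9 1 6 8 2 4 3 7 / 2 8 5 4 1 6 3 7 9 / 9 6 4 5 7 3 1 2 8 / 7 1 3 8 2 9 5 6 4 / 8 3 9 2 4 7 6 5 1 / 1 4 7 3 6 5 8 9 2 / 6 5 2 1 9 8 7 4 3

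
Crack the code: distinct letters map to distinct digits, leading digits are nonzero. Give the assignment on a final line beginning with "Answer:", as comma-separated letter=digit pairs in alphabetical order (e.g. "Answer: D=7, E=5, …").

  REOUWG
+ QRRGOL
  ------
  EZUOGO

Step 1. [col 1: G + L ≡ O (mod 10)] no forcing yet in column 1 (carry-in 0); O=7 is free and consistent — try it ⇒ O=7.
Step 2. [col 1: G + L ≡ O (mod 10)] several values work for G in column 1 (G + L ≡ O (mod 10), carry-in 0); try G=6 ⇒ G=6.
Step 3. [col 1: G + L ≡ O (mod 10)] from column 1 (G=6, O=7, carry-in 0, digits 6,7 already taken and all letters distinct): L must equal 1 ⇒ L=1.
Step 4. [col 2: W + O ≡ G (mod 10)] column 2: given O=7, G=6, carry-in 0, and digits 1,6,7 already taken and all letters distinct, W+O≡G (mod 10) forces W=9, so W=9.
Step 5. [col 3: U + G ≡ O (mod 10)] in column 3 we have U+G≡O with carry-in 1; given G=6, O=7 and digits 1,6,7,9 already taken and all letters distinct, that pins U to 0. So U=0.
Step 6. [col 4: O + R ≡ U (mod 10)] from column 4 (O=7, U=0, carry-in 0, digits 0,1,6,7,9 already taken and all letters distinct): R must equal 3. So R=3.
Step 7. [col 5: E + R ≡ Z (mod 10)] several values work for E in column 5 (E + R ≡ Z (mod 10), carry-in 1); try E=8, so E=8.
Step 8. [col 5: E + R ≡ Z (mod 10)] in column 5 we have E+R≡Z with carry-in 1; given E=8, R=3 and digits 0,1,3,6,7,8,9 already taken and all letters distinct, that pins Z to 2 ⇒ Z=2.
Step 9. [col 6: R + Q ≡ E (mod 10)] in column 6 we have R+Q≡E with carry-in 1; given R=3, E=8 and digits 0,1,2,3,6,7,8,9 already taken and all letters distinct, that pins Q to 4. So Q=4.

Answer: E=8, G=6, L=1, O=7, Q=4, R=3, U=0, W=9, Z=2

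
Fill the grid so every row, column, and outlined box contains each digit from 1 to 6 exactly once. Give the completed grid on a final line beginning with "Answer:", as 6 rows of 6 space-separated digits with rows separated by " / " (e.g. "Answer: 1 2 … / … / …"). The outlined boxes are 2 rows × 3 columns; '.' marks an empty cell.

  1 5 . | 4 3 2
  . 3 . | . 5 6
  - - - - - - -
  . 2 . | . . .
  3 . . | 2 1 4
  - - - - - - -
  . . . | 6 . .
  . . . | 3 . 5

Step 1. [r3c3∈{1,4,5,6}] r3c3 is the only open cell in row 3 admitting 1 ⇒ r3c3=1.
Step 2. [r3c1∈{4,5,6}] across row 3, 4 lands solely at r3c1, so r3c1=4.
Step 3. [r5c3∈{2,3,4,5}] across row 5, 3 lands solely at r5c3, so r5c3=3.
Step 4. [r2c1∈{2}] r2c1 is down to just 2 ⇒ r2c1=2.
Step 5. [r6c3∈{2,4,6}] 2 has one home in col 3: r6c3 ⇒ r6c3=2.
Step 6. [r6c2∈{1,4,6}] in row 6, 1 fits only at r6c2, so r6c2=1.
Step 7. [r1c3∈{6}] r1c3 has the single candidate 6 ⇒ r1c3=6.
Step 8. [r6c5∈{4}] only 4 remains possible at r6c5. So r6c5=4.
Step 9. [r2c3∈{4}] r2c3 has the single candidate 4, so r2c3=4.
Step 10. [r2c4∈{1}] r2c4's peers cover all but 1. So r2c4=1.
Step 11. [r3c5∈{6}] r3c5's peers cover all but 6, so r3c5=6.
Step 12. [r4c3∈{5}] only 5 remains possible at r4c3 ⇒ r4c3=5.
Step 13. [r5c6∈{1}] nothing but 1 survives at r5c6 ⇒ r5c6=1.
Step 14. [r5c5∈{2}] r5c5's peers cover all but 2, so r5c5=2.
Step 15. [r5c2∈{4}] r5c2 is down to just 4 ⇒ r5c2=4.
Step 16. [r3c4∈{5}] nothing but 5 survives at r3c4 ⇒ r3c4=5.
Step 17. [r5c1∈{5}] only 5 remains possible at r5c1, so r5c1=5.
Step 18. [r3c6∈{3}] r3c6 is down to just 3. So r3c6=3.
Step 19. [r6c1∈{6}] r6c1's peers cover all but 6. So r6c1=6.
Step 20. [r4c2∈{6}] r4c2 has the single candidate 6, so r4c2=6.

Answer: 1 5 6 4 3 2 / 2 3 4 1 5 6 / 4 2 1 5 6 3 / 3 6 5 2 1 4 / 5 4 3 6 2 1 / 6 1 2 3 4 5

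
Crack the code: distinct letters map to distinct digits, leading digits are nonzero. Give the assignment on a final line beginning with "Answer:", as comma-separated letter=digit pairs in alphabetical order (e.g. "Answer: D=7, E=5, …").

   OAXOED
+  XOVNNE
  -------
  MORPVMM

Step 1. [col 1: D + E ≡ M (mod 10)] D=3 is one option consistent with column 1 (D + E ≡ M (mod 10), carry-in 0) — take it, so D=3.
Step 2. [col 1: D + E ≡ M (mod 10)] several values work for E in column 1 (D + E ≡ M (mod 10), carry-in 0); try E=8. So E=8.
Step 3. [col 1: D + E ≡ M (mod 10)] in column 1 we have D+E≡M with carry-in 0; given D=3, E=8 and digits 3,8 already taken and all letters distinct, that pins M to 1. So M=1.
Step 4. [col 2: E + N ≡ M (mod 10)] column 2: given E=8, M=1, carry-in 1, and digits 1,3,8 already taken and all letters distinct, E+N≡M (mod 10) forces N=2. So N=2.
Step 5. [col 3: O + N ≡ V (mod 10)] column 3 (O + N ≡ V (mod 10), carry-in 1) doesn't pin O yet; pick O=4 and continue, so O=4.
Step 6. [col 3: O + N ≡ V (mod 10)] from column 3 (O=4, N=2, carry-in 1, digits 1,2,3,4,8 already taken and all letters distinct): V must equal 7 ⇒ V=7.
Step 7. [col 4: X + V ≡ P (mod 10)] in column 4 we have X+V≡P with carry-in 0; given V=7 and digits 1,2,3,4,7,8 already taken and all letters distinct, that pins X to 9. So X=9.
Step 8. [col 4: X + V ≡ P (mod 10)] in column 4 we have X+V≡P with carry-in 0; given X=9, V=7 and digits 1,2,3,4,7,8,9 already taken and all letters distinct, that pins P to 6 ⇒ P=6.
Step 9. [col 5: A + O ≡ R (mod 10)] no forcing yet in column 5 (carry-in 1); A=5 is free and consistent — try it. So A=5.
Step 10. [col 5: A + O ≡ R (mod 10)] column 5: given A=5, O=4, carry-in 1, and digits 1,2,3,4,5,6,7,8,9 already taken and all letters distinct, A+O≡R (mod 10) forces R=0, so R=0.

Answer: A=5, D=3, E=8, M=1, N=2, O=4, P=6, R=0, V=7, X=9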